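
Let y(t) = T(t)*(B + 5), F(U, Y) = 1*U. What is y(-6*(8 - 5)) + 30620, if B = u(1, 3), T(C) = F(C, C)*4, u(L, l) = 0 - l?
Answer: 30476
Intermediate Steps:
u(L, l) = -l
F(U, Y) = U
T(C) = 4*C (T(C) = C*4 = 4*C)
B = -3 (B = -1*3 = -3)
y(t) = 8*t (y(t) = (4*t)*(-3 + 5) = (4*t)*2 = 8*t)
y(-6*(8 - 5)) + 30620 = 8*(-6*(8 - 5)) + 30620 = 8*(-6*3) + 30620 = 8*(-18) + 30620 = -144 + 30620 = 30476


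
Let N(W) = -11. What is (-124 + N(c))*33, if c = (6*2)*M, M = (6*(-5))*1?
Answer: -4455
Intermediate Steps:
M = -30 (M = -30*1 = -30)
c = -360 (c = (6*2)*(-30) = 12*(-30) = -360)
(-124 + N(c))*33 = (-124 - 11)*33 = -135*33 = -4455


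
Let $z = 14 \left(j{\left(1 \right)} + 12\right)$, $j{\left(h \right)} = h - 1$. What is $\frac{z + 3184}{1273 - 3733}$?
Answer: $- \frac{838}{615} \approx -1.3626$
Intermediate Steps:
$j{\left(h \right)} = -1 + h$ ($j{\left(h \right)} = h - 1 = -1 + h$)
$z = 168$ ($z = 14 \left(\left(-1 + 1\right) + 12\right) = 14 \left(0 + 12\right) = 14 \cdot 12 = 168$)
$\frac{z + 3184}{1273 - 3733} = \frac{168 + 3184}{1273 - 3733} = \frac{3352}{-2460} = 3352 \left(- \frac{1}{2460}\right) = - \frac{838}{615}$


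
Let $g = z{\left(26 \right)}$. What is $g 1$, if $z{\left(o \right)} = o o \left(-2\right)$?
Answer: $-1352$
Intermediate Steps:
$z{\left(o \right)} = - 2 o^{2}$ ($z{\left(o \right)} = o^{2} \left(-2\right) = - 2 o^{2}$)
$g = -1352$ ($g = - 2 \cdot 26^{2} = \left(-2\right) 676 = -1352$)
$g 1 = \left(-1352\right) 1 = -1352$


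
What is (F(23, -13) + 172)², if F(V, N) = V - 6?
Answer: 35721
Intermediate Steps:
F(V, N) = -6 + V
(F(23, -13) + 172)² = ((-6 + 23) + 172)² = (17 + 172)² = 189² = 35721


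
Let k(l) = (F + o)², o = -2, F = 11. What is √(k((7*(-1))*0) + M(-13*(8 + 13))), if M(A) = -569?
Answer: 2*I*√122 ≈ 22.091*I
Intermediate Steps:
k(l) = 81 (k(l) = (11 - 2)² = 9² = 81)
√(k((7*(-1))*0) + M(-13*(8 + 13))) = √(81 - 569) = √(-488) = 2*I*√122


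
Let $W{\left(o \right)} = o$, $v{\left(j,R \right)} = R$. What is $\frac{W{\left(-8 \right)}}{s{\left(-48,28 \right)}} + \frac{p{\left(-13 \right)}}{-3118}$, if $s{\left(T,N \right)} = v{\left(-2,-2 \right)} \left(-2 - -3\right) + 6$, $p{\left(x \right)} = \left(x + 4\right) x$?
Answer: $- \frac{6353}{3118} \approx -2.0375$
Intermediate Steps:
$p{\left(x \right)} = x \left(4 + x\right)$ ($p{\left(x \right)} = \left(4 + x\right) x = x \left(4 + x\right)$)
$s{\left(T,N \right)} = 4$ ($s{\left(T,N \right)} = - 2 \left(-2 - -3\right) + 6 = - 2 \left(-2 + 3\right) + 6 = \left(-2\right) 1 + 6 = -2 + 6 = 4$)
$\frac{W{\left(-8 \right)}}{s{\left(-48,28 \right)}} + \frac{p{\left(-13 \right)}}{-3118} = - \frac{8}{4} + \frac{\left(-13\right) \left(4 - 13\right)}{-3118} = \left(-8\right) \frac{1}{4} + \left(-13\right) \left(-9\right) \left(- \frac{1}{3118}\right) = -2 + 117 \left(- \frac{1}{3118}\right) = -2 - \frac{117}{3118} = - \frac{6353}{3118}$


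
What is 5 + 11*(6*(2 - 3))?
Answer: -61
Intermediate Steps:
5 + 11*(6*(2 - 3)) = 5 + 11*(6*(-1)) = 5 + 11*(-6) = 5 - 66 = -61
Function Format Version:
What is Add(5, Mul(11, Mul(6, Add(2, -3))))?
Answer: -61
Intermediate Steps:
Add(5, Mul(11, Mul(6, Add(2, -3)))) = Add(5, Mul(11, Mul(6, -1))) = Add(5, Mul(11, -6)) = Add(5, -66) = -61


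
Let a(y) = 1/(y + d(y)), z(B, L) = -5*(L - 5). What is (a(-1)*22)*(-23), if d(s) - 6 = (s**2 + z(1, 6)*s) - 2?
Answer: -506/9 ≈ -56.222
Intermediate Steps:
z(B, L) = 25 - 5*L (z(B, L) = -5*(-5 + L) = 25 - 5*L)
d(s) = 4 + s**2 - 5*s (d(s) = 6 + ((s**2 + (25 - 5*6)*s) - 2) = 6 + ((s**2 + (25 - 30)*s) - 2) = 6 + ((s**2 - 5*s) - 2) = 6 + (-2 + s**2 - 5*s) = 4 + s**2 - 5*s)
a(y) = 1/(4 + y**2 - 4*y) (a(y) = 1/(y + (4 + y**2 - 5*y)) = 1/(4 + y**2 - 4*y))
(a(-1)*22)*(-23) = (22/(4 + (-1)**2 - 4*(-1)))*(-23) = (22/(4 + 1 + 4))*(-23) = (22/9)*(-23) = -506/9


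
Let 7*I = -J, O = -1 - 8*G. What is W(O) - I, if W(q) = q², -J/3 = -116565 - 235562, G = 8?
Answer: 1085956/7 ≈ 1.5514e+5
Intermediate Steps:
J = 1056381 (J = -3*(-116565 - 235562) = -3*(-352127) = 1056381)
O = -65 (O = -1 - 8*8 = -1 - 64 = -65)
I = -1056381/7 (I = (-1*1056381)/7 = (⅐)*(-1056381) = -1056381/7 ≈ -1.5091e+5)
W(O) - I = (-65)² - 1*(-1056381/7) = 4225 + 1056381/7 = 1085956/7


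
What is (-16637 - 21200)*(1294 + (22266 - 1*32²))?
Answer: -852694632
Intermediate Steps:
(-16637 - 21200)*(1294 + (22266 - 1*32²)) = -37837*(1294 + (22266 - 1*1024)) = -37837*(1294 + (22266 - 1024)) = -37837*(1294 + 21242) = -37837*22536 = -852694632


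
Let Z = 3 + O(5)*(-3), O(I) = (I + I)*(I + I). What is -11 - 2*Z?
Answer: 583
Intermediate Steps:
O(I) = 4*I**2 (O(I) = (2*I)*(2*I) = 4*I**2)
Z = -297 (Z = 3 + (4*5**2)*(-3) = 3 + (4*25)*(-3) = 3 + 100*(-3) = 3 - 300 = -297)
-11 - 2*Z = -11 - 2*(-297) = -11 + 594 = 583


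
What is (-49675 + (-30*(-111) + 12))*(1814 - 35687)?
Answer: 1569437709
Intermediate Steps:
(-49675 + (-30*(-111) + 12))*(1814 - 35687) = (-49675 + (3330 + 12))*(-33873) = (-49675 + 3342)*(-33873) = -46333*(-33873) = 1569437709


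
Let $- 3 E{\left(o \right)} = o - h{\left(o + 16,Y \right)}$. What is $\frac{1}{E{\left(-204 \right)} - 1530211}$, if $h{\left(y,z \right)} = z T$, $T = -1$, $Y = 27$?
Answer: $- \frac{1}{1530152} \approx -6.5353 \cdot 10^{-7}$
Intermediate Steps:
$h{\left(y,z \right)} = - z$ ($h{\left(y,z \right)} = z \left(-1\right) = - z$)
$E{\left(o \right)} = -9 - \frac{o}{3}$ ($E{\left(o \right)} = - \frac{o - \left(-1\right) 27}{3} = - \frac{o - -27}{3} = - \frac{o + 27}{3} = - \frac{27 + o}{3} = -9 - \frac{o}{3}$)
$\frac{1}{E{\left(-204 \right)} - 1530211} = \frac{1}{\left(-9 - -68\right) - 1530211} = \frac{1}{\left(-9 + 68\right) - 1530211} = \frac{1}{59 - 1530211} = \frac{1}{-1530152} = - \frac{1}{1530152}$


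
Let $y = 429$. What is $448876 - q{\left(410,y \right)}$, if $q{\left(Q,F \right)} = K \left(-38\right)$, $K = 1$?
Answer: $448914$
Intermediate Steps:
$q{\left(Q,F \right)} = -38$ ($q{\left(Q,F \right)} = 1 \left(-38\right) = -38$)
$448876 - q{\left(410,y \right)} = 448876 - -38 = 448876 + 38 = 448914$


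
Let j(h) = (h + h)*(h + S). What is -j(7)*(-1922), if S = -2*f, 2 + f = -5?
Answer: 565068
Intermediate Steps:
f = -7 (f = -2 - 5 = -7)
S = 14 (S = -2*(-7) = 14)
j(h) = 2*h*(14 + h) (j(h) = (h + h)*(h + 14) = (2*h)*(14 + h) = 2*h*(14 + h))
-j(7)*(-1922) = -2*7*(14 + 7)*(-1922) = -2*7*21*(-1922) = -294*(-1922) = -1*(-565068) = 565068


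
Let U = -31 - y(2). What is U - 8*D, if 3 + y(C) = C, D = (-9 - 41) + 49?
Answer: -22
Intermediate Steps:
D = -1 (D = -50 + 49 = -1)
y(C) = -3 + C
U = -30 (U = -31 - (-3 + 2) = -31 - 1*(-1) = -31 + 1 = -30)
U - 8*D = -30 - 8*(-1) = -30 + 8 = -22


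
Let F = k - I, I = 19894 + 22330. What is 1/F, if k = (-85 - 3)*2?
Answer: -1/42400 ≈ -2.3585e-5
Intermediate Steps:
I = 42224
k = -176 (k = -88*2 = -176)
F = -42400 (F = -176 - 1*42224 = -176 - 42224 = -42400)
1/F = 1/(-42400) = -1/42400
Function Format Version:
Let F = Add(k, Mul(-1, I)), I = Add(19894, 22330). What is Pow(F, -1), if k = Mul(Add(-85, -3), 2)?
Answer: Rational(-1, 42400) ≈ -2.3585e-5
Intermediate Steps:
I = 42224
k = -176 (k = Mul(-88, 2) = -176)
F = -42400 (F = Add(-176, Mul(-1, 42224)) = Add(-176, -42224) = -42400)
Pow(F, -1) = Pow(-42400, -1) = Rational(-1, 42400)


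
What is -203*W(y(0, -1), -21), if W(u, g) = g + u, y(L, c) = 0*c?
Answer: 4263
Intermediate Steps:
y(L, c) = 0
-203*W(y(0, -1), -21) = -203*(-21 + 0) = -203*(-21) = 4263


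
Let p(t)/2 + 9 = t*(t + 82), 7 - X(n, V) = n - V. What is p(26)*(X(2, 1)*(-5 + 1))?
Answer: -134352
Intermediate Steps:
X(n, V) = 7 + V - n (X(n, V) = 7 - (n - V) = 7 + (V - n) = 7 + V - n)
p(t) = -18 + 2*t*(82 + t) (p(t) = -18 + 2*(t*(t + 82)) = -18 + 2*(t*(82 + t)) = -18 + 2*t*(82 + t))
p(26)*(X(2, 1)*(-5 + 1)) = (-18 + 2*26**2 + 164*26)*((7 + 1 - 1*2)*(-5 + 1)) = (-18 + 2*676 + 4264)*((7 + 1 - 2)*(-4)) = (-18 + 1352 + 4264)*(6*(-4)) = 5598*(-24) = -134352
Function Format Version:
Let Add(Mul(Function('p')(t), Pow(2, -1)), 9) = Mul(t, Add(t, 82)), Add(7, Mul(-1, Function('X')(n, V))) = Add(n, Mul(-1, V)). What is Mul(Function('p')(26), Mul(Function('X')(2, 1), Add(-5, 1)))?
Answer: -134352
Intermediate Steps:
Function('X')(n, V) = Add(7, V, Mul(-1, n)) (Function('X')(n, V) = Add(7, Mul(-1, Add(n, Mul(-1, V)))) = Add(7, Add(V, Mul(-1, n))) = Add(7, V, Mul(-1, n)))
Function('p')(t) = Add(-18, Mul(2, t, Add(82, t))) (Function('p')(t) = Add(-18, Mul(2, Mul(t, Add(t, 82)))) = Add(-18, Mul(2, Mul(t, Add(82, t)))) = Add(-18, Mul(2, t, Add(82, t))))
Mul(Function('p')(26), Mul(Function('X')(2, 1), Add(-5, 1))) = Mul(Add(-18, Mul(2, Pow(26, 2)), Mul(164, 26)), Mul(Add(7, 1, Mul(-1, 2)), Add(-5, 1))) = Mul(Add(-18, Mul(2, 676), 4264), Mul(Add(7, 1, -2), -4)) = Mul(Add(-18, 1352, 4264), Mul(6, -4)) = Mul(5598, -24) = -134352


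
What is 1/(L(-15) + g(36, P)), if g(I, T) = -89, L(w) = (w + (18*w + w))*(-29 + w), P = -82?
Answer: 1/13111 ≈ 7.6272e-5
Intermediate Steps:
L(w) = 20*w*(-29 + w) (L(w) = (w + 19*w)*(-29 + w) = (20*w)*(-29 + w) = 20*w*(-29 + w))
1/(L(-15) + g(36, P)) = 1/(20*(-15)*(-29 - 15) - 89) = 1/(20*(-15)*(-44) - 89) = 1/(13200 - 89) = 1/13111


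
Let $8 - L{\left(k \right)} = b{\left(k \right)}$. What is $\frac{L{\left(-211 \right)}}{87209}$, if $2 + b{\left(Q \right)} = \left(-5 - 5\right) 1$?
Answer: $\frac{20}{87209} \approx 0.00022933$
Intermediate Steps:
$b{\left(Q \right)} = -12$ ($b{\left(Q \right)} = -2 + \left(-5 - 5\right) 1 = -2 - 10 = -12$)
$L{\left(k \right)} = 20$ ($L{\left(k \right)} = 8 - -12 = 8 + 12 = 20$)
$\frac{L{\left(-211 \right)}}{87209} = \frac{20}{87209}$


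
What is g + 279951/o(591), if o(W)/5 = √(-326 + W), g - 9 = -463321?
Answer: -463312 + 279951*√265/1325 ≈ -4.5987e+5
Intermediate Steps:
g = -463312 (g = 9 - 463321 = -463312)
o(W) = 5*√(-326 + W)
g + 279951/o(591) = -463312 + 279951/((5*√(-326 + 591))) = -463312 + 279951/((5*√265)) = -463312 + 279951*(√265/1325) = -463312 + 279951*√265/1325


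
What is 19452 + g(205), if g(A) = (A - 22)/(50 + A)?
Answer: 1653481/85 ≈ 19453.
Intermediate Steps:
g(A) = (-22 + A)/(50 + A)
19452 + g(205) = 19452 + (-22 + 205)/(50 + 205) = 19452 + 183/255 = 19452 + (1/255)*183 = 19452 + 61/85 = 1653481/85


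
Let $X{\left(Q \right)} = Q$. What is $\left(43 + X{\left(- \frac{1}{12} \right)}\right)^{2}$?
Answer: $\frac{265225}{144} \approx 1841.8$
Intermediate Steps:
$\left(43 + X{\left(- \frac{1}{12} \right)}\right)^{2} = \left(43 - \frac{1}{12}\right)^{2} = \left(\frac{515}{12}\right)^{2} = \frac{265225}{144}$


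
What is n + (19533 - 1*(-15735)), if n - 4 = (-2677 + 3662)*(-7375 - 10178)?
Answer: -17254433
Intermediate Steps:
n = -17289701 (n = 4 + (-2677 + 3662)*(-7375 - 10178) = 4 + 985*(-17553) = 4 - 17289705 = -17289701)
n + (19533 - 1*(-15735)) = -17289701 + (19533 - 1*(-15735)) = -17289701 + (19533 + 15735) = -17289701 + 35268 = -17254433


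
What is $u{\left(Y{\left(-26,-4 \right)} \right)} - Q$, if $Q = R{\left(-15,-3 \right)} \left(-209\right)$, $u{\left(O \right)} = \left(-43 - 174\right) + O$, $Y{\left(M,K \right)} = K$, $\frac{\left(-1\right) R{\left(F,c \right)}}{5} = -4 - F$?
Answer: $-11716$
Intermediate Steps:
$R{\left(F,c \right)} = 20 + 5 F$ ($R{\left(F,c \right)} = - 5 \left(-4 - F\right) = 20 + 5 F$)
$u{\left(O \right)} = -217 + O$
$Q = 11495$ ($Q = \left(20 + 5 \left(-15\right)\right) \left(-209\right) = \left(20 - 75\right) \left(-209\right) = \left(-55\right) \left(-209\right) = 11495$)
$u{\left(Y{\left(-26,-4 \right)} \right)} - Q = \left(-217 - 4\right) - 11495 = -221 - 11495 = -11716$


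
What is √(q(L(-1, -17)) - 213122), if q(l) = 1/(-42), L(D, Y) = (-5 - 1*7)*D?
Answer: 5*I*√15037890/42 ≈ 461.65*I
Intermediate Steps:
L(D, Y) = -12*D (L(D, Y) = (-5 - 7)*D = -12*D)
q(l) = -1/42
√(q(L(-1, -17)) - 213122) = √(-1/42 - 213122) = √(-8951125/42) = 5*I*√15037890/42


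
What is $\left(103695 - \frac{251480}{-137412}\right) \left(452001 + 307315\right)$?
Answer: $\frac{2704909264511780}{34353} \approx 7.8739 \cdot 10^{10}$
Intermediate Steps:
$\left(103695 - \frac{251480}{-137412}\right) \left(452001 + 307315\right) = \left(103695 - - \frac{62870}{34353}\right) 759316 = \left(103695 + \frac{62870}{34353}\right) 759316 = \frac{3562297205}{34353} \cdot 759316 = \frac{2704909264511780}{34353}$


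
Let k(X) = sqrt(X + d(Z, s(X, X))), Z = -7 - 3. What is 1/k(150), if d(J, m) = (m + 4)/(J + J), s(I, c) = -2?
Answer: sqrt(14990)/1499 ≈ 0.081677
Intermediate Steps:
Z = -10
d(J, m) = (4 + m)/(2*J) (d(J, m) = (4 + m)/((2*J)) = (4 + m)*(1/(2*J)) = (4 + m)/(2*J))
k(X) = sqrt(-1/10 + X) (k(X) = sqrt(X + (1/2)*(4 - 2)/(-10)) = sqrt(X + (1/2)*(-1/10)*2) = sqrt(X - 1/10) = sqrt(-1/10 + X))
1/k(150) = 1/(sqrt(-10 + 100*150)/10) = 1/(sqrt(-10 + 15000)/10) = 1/(sqrt(14990)/10) = sqrt(14990)/1499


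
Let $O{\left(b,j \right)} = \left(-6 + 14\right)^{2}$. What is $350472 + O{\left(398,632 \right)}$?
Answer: $350536$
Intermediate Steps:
$O{\left(b,j \right)} = 64$ ($O{\left(b,j \right)} = 8^{2} = 64$)
$350472 + O{\left(398,632 \right)} = 350472 + 64 = 350536$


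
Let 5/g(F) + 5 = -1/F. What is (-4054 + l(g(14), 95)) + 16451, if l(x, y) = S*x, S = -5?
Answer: 880537/71 ≈ 12402.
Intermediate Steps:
g(F) = 5/(-5 - 1/F)
l(x, y) = -5*x
(-4054 + l(g(14), 95)) + 16451 = (-4054 - (-25)*14/(1 + 5*14)) + 16451 = (-4054 - (-25)*14/(1 + 70)) + 16451 = (-4054 - (-25)*14/71) + 16451 = (-4054 - 5*(-70/71)) + 16451 = (-4054 + 350/71) + 16451 = -287484/71 + 16451 = 880537/71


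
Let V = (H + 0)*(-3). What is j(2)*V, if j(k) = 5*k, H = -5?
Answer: 150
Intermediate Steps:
V = 15 (V = (-5 + 0)*(-3) = -5*(-3) = 15)
j(2)*V = (5*2)*15 = 10*15 = 150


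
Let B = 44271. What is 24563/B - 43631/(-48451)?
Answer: 3121689914/2144974221 ≈ 1.4554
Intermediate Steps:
24563/B - 43631/(-48451) = 24563/44271 - 43631/(-48451) = 24563*(1/44271) - 43631*(-1/48451) = 24563/44271 + 43631/48451 = 3121689914/2144974221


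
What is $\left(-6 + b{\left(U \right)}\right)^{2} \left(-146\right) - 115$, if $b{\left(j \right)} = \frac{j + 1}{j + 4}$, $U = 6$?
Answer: $- \frac{210807}{50} \approx -4216.1$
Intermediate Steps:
$b{\left(j \right)} = \frac{1 + j}{4 + j}$
$\left(-6 + b{\left(U \right)}\right)^{2} \left(-146\right) - 115 = \left(-6 + \frac{1 + 6}{4 + 6}\right)^{2} \left(-146\right) - 115 = \left(-6 + \frac{1}{10} \cdot 7\right)^{2} \left(-146\right) - 115 = \left(-6 + \frac{7}{10}\right)^{2} \left(-146\right) - 115 = \left(- \frac{53}{10}\right)^{2} \left(-146\right) - 115 = \frac{2809}{100} \left(-146\right) - 115 = - \frac{205057}{50} - 115 = - \frac{210807}{50}$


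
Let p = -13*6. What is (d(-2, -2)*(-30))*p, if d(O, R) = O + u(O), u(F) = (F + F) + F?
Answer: -18720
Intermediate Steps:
u(F) = 3*F (u(F) = 2*F + F = 3*F)
d(O, R) = 4*O (d(O, R) = O + 3*O = 4*O)
p = -78
(d(-2, -2)*(-30))*p = ((4*(-2))*(-30))*(-78) = -8*(-30)*(-78) = 240*(-78) = -18720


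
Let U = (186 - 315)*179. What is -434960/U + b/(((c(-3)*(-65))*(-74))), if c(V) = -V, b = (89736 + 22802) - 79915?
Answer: 2343256831/111067710 ≈ 21.098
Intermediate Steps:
b = 32623 (b = 112538 - 79915 = 32623)
U = -23091 (U = -129*179 = -23091)
-434960/U + b/(((c(-3)*(-65))*(-74))) = -434960/(-23091) + 32623/(((-1*(-3)*(-65))*(-74))) = -434960*(-1/23091) + 32623/(((3*(-65))*(-74))) = 434960/23091 + 32623/((-195*(-74))) = 434960/23091 + 32623/14430 = 2343256831/111067710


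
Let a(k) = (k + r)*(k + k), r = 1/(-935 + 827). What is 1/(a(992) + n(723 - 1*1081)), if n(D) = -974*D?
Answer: 27/62553644 ≈ 4.3163e-7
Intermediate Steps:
r = -1/108 (r = 1/(-108) = -1/108 ≈ -0.0092593)
a(k) = 2*k*(-1/108 + k) (a(k) = (k - 1/108)*(k + k) = (-1/108 + k)*(2*k) = 2*k*(-1/108 + k))
1/(a(992) + n(723 - 1*1081)) = 1/((1/54)*992*(-1 + 108*992) - 974*(723 - 1*1081)) = 1/((1/54)*992*(-1 + 107136) - 974*(723 - 1081)) = 1/((1/54)*992*107135 - 974*(-358)) = 1/(53138960/27 + 348692) = 1/(62553644/27) = 27/62553644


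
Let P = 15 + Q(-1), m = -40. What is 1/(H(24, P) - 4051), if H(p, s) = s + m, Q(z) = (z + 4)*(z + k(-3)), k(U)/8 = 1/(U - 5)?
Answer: -1/4082 ≈ -0.00024498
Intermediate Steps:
k(U) = 8/(-5 + U) (k(U) = 8/(U - 5) = 8/(-5 + U))
Q(z) = (-1 + z)*(4 + z) (Q(z) = (z + 4)*(z + 8/(-5 - 3)) = (4 + z)*(z + 8/(-8)) = (4 + z)*(z + 8*(-⅛)) = (4 + z)*(z - 1) = (4 + z)*(-1 + z) = (-1 + z)*(4 + z))
P = 9 (P = 15 + (-4 + (-1)² + 3*(-1)) = 15 + (-4 + 1 - 3) = 15 - 6 = 9)
H(p, s) = -40 + s (H(p, s) = s - 40 = -40 + s)
1/(H(24, P) - 4051) = 1/((-40 + 9) - 4051) = 1/(-31 - 4051) = 1/(-4082) = -1/4082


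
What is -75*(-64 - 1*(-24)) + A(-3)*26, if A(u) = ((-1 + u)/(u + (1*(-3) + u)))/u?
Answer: 80896/27 ≈ 2996.1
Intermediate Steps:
A(u) = (-1 + u)/(u*(-3 + 2*u)) (A(u) = ((-1 + u)/(u + (-3 + u)))/u = ((-1 + u)/(-3 + 2*u))/u = (-1 + u)/(u*(-3 + 2*u)))
-75*(-64 - 1*(-24)) + A(-3)*26 = -75*(-64 - 1*(-24)) + ((-1 - 3)/((-3)*(-3 + 2*(-3))))*26 = -75*(-64 + 24) - ⅓*(-4)/(-3 - 6)*26 = -75*(-40) - ⅓*(-4)/(-9)*26 = 3000 - ⅓*(-⅑)*(-4)*26 = 3000 - 4/27*26 = 3000 - 104/27 = 80896/27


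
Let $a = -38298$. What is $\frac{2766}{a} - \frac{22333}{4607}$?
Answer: $- \frac{144675366}{29406481} \approx -4.9198$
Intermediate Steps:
$\frac{2766}{a} - \frac{22333}{4607} = \frac{2766}{-38298} - \frac{22333}{4607} = 2766 \left(- \frac{1}{38298}\right) - \frac{22333}{4607} = - \frac{461}{6383} - \frac{22333}{4607} = - \frac{144675366}{29406481}$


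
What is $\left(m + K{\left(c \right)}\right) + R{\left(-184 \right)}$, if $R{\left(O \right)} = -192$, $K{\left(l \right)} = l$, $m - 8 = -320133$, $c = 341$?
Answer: $-319976$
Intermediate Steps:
$m = -320125$ ($m = 8 - 320133 = -320125$)
$\left(m + K{\left(c \right)}\right) + R{\left(-184 \right)} = \left(-320125 + 341\right) - 192 = -319784 - 192 = -319976$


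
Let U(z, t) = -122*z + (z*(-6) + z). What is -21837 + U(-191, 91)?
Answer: 2420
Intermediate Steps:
U(z, t) = -127*z (U(z, t) = -122*z + (-6*z + z) = -122*z - 5*z = -127*z)
-21837 + U(-191, 91) = -21837 - 127*(-191) = -21837 + 24257 = 2420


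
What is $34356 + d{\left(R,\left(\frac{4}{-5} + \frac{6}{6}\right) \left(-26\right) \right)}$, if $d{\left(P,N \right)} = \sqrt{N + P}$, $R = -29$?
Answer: $34356 + \frac{3 i \sqrt{95}}{5} \approx 34356.0 + 5.8481 i$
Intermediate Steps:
$34356 + d{\left(R,\left(\frac{4}{-5} + \frac{6}{6}\right) \left(-26\right) \right)} = 34356 + \sqrt{\left(\frac{4}{-5} + \frac{6}{6}\right) \left(-26\right) - 29} = 34356 + \sqrt{\left(4 \left(- \frac{1}{5}\right) + 6 \cdot \frac{1}{6}\right) \left(-26\right) - 29} = 34356 + \sqrt{\left(- \frac{4}{5} + 1\right) \left(-26\right) - 29} = 34356 + \sqrt{\frac{1}{5} \left(-26\right) - 29} = 34356 + \sqrt{- \frac{26}{5} - 29} = 34356 + \sqrt{- \frac{171}{5}} = 34356 + \frac{3 i \sqrt{95}}{5}$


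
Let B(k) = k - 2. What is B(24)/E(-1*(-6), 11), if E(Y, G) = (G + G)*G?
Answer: 1/11 ≈ 0.090909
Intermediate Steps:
E(Y, G) = 2*G**2 (E(Y, G) = (2*G)*G = 2*G**2)
B(k) = -2 + k
B(24)/E(-1*(-6), 11) = (-2 + 24)/((2*11**2)) = 22/((2*121)) = 22/242 = 22*(1/242) = 1/11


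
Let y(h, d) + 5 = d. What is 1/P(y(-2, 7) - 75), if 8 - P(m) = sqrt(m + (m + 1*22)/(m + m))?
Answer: 1168/19951 + I*sqrt(1548622)/19951 ≈ 0.058543 + 0.062375*I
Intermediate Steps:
y(h, d) = -5 + d
P(m) = 8 - sqrt(m + (22 + m)/(2*m)) (P(m) = 8 - sqrt(m + (m + 1*22)/(m + m)) = 8 - sqrt(m + (m + 22)/((2*m))) = 8 - sqrt(m + (22 + m)*(1/(2*m))) = 8 - sqrt(m + (22 + m)/(2*m)))
1/P(y(-2, 7) - 75) = 1/(8 - sqrt(2 + 4*((-5 + 7) - 75) + 44/((-5 + 7) - 75))/2) = 1/(8 - sqrt(2 + 4*(2 - 75) + 44/(2 - 75))/2) = 1/(8 - sqrt(2 + 4*(-73) + 44/(-73))/2) = 1/(8 - sqrt(2 - 292 + 44*(-1/73))/2) = 1/(8 - sqrt(2 - 292 - 44/73)/2) = 1/(8 - I*sqrt(1548622)/146)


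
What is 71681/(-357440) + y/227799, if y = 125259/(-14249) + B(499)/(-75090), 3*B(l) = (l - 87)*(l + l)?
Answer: -5242573474815314513/26136215973248546880 ≈ -0.20059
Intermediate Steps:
B(l) = 2*l*(-87 + l)/3 (B(l) = ((l - 87)*(l + l))/3 = ((-87 + l)*(2*l))/3 = (2*l*(-87 + l))/3 = 2*l*(-87 + l)/3)
y = -17037970877/1604936115 (y = 125259/(-14249) + ((⅔)*499*(-87 + 499))/(-75090) = 125259*(-1/14249) + ((⅔)*499*412)*(-1/75090) = -125259/14249 + (411176/3)*(-1/75090) = -125259/14249 - 205588/112635 = -17037970877/1604936115 ≈ -10.616)
71681/(-357440) + y/227799 = 71681/(-357440) - 17037970877/1604936115/227799 = 71681*(-1/357440) - 17037970877/1604936115*1/227799 = -71681/357440 - 17037970877/365602842060885 = -5242573474815314513/26136215973248546880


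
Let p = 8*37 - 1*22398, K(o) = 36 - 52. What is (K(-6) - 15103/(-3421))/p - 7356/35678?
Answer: -25217275599/122620326758 ≈ -0.20565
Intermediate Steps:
K(o) = -16
p = -22102 (p = 296 - 22398 = -22102)
(K(-6) - 15103/(-3421))/p - 7356/35678 = (-16 - 15103/(-3421))/(-22102) - 7356/35678 = (-16 - 15103*(-1)/3421)*(-1/22102) - 7356*1/35678 = (-16 - 1*(-1373/311))*(-1/22102) - 3678/17839 = (-16 + 1373/311)*(-1/22102) - 3678/17839 = -3603/311*(-1/22102) - 3678/17839 = 3603/6873722 - 3678/17839 = -25217275599/122620326758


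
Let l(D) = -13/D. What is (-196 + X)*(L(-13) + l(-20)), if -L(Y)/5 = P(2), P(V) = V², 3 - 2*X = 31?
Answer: 8127/2 ≈ 4063.5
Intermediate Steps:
X = -14 (X = 3/2 - ½*31 = 3/2 - 31/2 = -14)
L(Y) = -20 (L(Y) = -5*2² = -5*4 = -20)
(-196 + X)*(L(-13) + l(-20)) = (-196 - 14)*(-20 - 13/(-20)) = -210*(-20 - 13*(-1/20)) = -210*(-20 + 13/20) = -210*(-387/20) = 8127/2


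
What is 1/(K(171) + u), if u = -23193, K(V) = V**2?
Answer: 1/6048 ≈ 0.00016534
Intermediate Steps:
1/(K(171) + u) = 1/(171**2 - 23193) = 1/(29241 - 23193) = 1/6048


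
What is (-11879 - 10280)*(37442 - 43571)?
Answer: 135812511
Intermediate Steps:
(-11879 - 10280)*(37442 - 43571) = -22159*(-6129) = 135812511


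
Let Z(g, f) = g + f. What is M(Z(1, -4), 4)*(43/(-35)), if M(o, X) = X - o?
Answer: -43/5 ≈ -8.6000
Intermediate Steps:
Z(g, f) = f + g
M(Z(1, -4), 4)*(43/(-35)) = (4 - (-4 + 1))*(43/(-35)) = (4 - 1*(-3))*(43*(-1/35)) = (4 + 3)*(-43/35) = 7*(-43/35) = -43/5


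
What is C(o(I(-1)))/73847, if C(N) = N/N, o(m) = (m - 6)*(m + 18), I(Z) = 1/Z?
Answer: 1/73847 ≈ 1.3542e-5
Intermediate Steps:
o(m) = (-6 + m)*(18 + m)
C(N) = 1
C(o(I(-1)))/73847 = 1/73847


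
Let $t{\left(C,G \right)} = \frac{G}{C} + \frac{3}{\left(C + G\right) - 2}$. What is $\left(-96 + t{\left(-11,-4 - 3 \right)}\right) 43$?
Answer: $- \frac{903559}{220} \approx -4107.1$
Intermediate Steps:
$t{\left(C,G \right)} = \frac{3}{-2 + C + G} + \frac{G}{C}$ ($t{\left(C,G \right)} = \frac{G}{C} + \frac{3}{-2 + C + G} = \frac{3}{-2 + C + G} + \frac{G}{C}$)
$\left(-96 + t{\left(-11,-4 - 3 \right)}\right) 43 = \left(-96 + \frac{\left(-4 - 3\right)^{2} - 2 \left(-4 - 3\right) + 3 \left(-11\right) - 11 \left(-4 - 3\right)}{\left(-11\right) \left(-2 - 11 - 7\right)}\right) 43 = \left(-96 - \frac{\left(-7\right)^{2} - -14 - 33 - -77}{11 \left(-2 - 11 - 7\right)}\right) 43 = \left(-96 - \frac{49 + 14 - 33 + 77}{11 \left(-20\right)}\right) 43 = \left(-96 - \left(- \frac{1}{220}\right) 107\right) 43 = \left(-96 + \frac{107}{220}\right) 43 = \left(- \frac{21013}{220}\right) 43 = - \frac{903559}{220}$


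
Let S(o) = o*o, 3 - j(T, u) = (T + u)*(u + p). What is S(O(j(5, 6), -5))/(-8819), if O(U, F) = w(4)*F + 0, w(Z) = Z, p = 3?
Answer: -400/8819 ≈ -0.045357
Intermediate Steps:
j(T, u) = 3 - (3 + u)*(T + u) (j(T, u) = 3 - (T + u)*(u + 3) = 3 - (T + u)*(3 + u) = 3 - (3 + u)*(T + u))
O(U, F) = 4*F (O(U, F) = 4*F + 0 = 4*F)
S(o) = o**2
S(O(j(5, 6), -5))/(-8819) = (4*(-5))**2/(-8819) = (-20)**2*(-1/8819) = 400*(-1/8819) = -400/8819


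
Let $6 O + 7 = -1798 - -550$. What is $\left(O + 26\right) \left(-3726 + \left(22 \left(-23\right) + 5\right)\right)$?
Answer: $\frac{1548491}{2} \approx 7.7425 \cdot 10^{5}$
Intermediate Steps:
$O = - \frac{1255}{6}$ ($O = - \frac{7}{6} + \frac{-1798 - -550}{6} = - \frac{7}{6} + \frac{-1798 + 550}{6} = - \frac{7}{6} + \frac{1}{6} \left(-1248\right) = - \frac{7}{6} - 208 = - \frac{1255}{6} \approx -209.17$)
$\left(O + 26\right) \left(-3726 + \left(22 \left(-23\right) + 5\right)\right) = \left(- \frac{1255}{6} + 26\right) \left(-3726 + \left(22 \left(-23\right) + 5\right)\right) = - \frac{1099 \left(-3726 + \left(-506 + 5\right)\right)}{6} = - \frac{1099 \left(-3726 - 501\right)}{6} = \left(- \frac{1099}{6}\right) \left(-4227\right) = \frac{1548491}{2}$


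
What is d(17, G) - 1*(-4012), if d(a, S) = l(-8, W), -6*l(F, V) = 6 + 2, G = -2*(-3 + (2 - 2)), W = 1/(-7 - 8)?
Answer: 12032/3 ≈ 4010.7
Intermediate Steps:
W = -1/15 (W = 1/(-15) = -1/15 ≈ -0.066667)
G = 6 (G = -2*(-3 + 0) = -2*(-3) = 6)
l(F, V) = -4/3 (l(F, V) = -(6 + 2)/6 = -1/6*8 = -4/3)
d(a, S) = -4/3
d(17, G) - 1*(-4012) = -4/3 - 1*(-4012) = -4/3 + 4012 = 12032/3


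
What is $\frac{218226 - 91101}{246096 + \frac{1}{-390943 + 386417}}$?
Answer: $\frac{115073550}{222766099} \approx 0.51657$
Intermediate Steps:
$\frac{218226 - 91101}{246096 + \frac{1}{-390943 + 386417}} = \frac{127125}{246096 + \frac{1}{-4526}} = \frac{127125}{246096 - \frac{1}{4526}} = \frac{127125}{\frac{1113830495}{4526}} = 127125 \cdot \frac{4526}{1113830495} = \frac{115073550}{222766099}$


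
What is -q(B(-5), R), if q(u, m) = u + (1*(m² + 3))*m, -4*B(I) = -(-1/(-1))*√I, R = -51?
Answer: 132804 - I*√5/4 ≈ 1.328e+5 - 0.55902*I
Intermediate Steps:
B(I) = √I/4 (B(I) = -(-1)*(-1/(-1))*√I/4 = -(-1)*(-1*(-1))*√I/4 = -(-1)*1*√I/4 = -(-1)*√I/4 = √I/4)
q(u, m) = u + m*(3 + m²) (q(u, m) = u + (1*(3 + m²))*m = u + (3 + m²)*m = u + m*(3 + m²))
-q(B(-5), R) = -(√(-5)/4 + (-51)³ + 3*(-51)) = -((I*√5)/4 - 132651 - 153) = -(I*√5/4 - 132651 - 153) = -(-132804 + I*√5/4) = 132804 - I*√5/4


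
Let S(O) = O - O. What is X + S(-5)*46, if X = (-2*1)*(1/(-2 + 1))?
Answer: 2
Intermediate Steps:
S(O) = 0
X = 2 (X = -2/(-1) = -2*(-1) = 2)
X + S(-5)*46 = 2 + 0*46 = 2 + 0 = 2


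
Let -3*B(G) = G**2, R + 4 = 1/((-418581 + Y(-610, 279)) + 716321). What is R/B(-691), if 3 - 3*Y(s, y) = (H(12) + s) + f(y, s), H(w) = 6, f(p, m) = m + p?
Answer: 10729887/426943455998 ≈ 2.5132e-5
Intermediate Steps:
Y(s, y) = -1 - 2*s/3 - y/3 (Y(s, y) = 1 - ((6 + s) + (s + y))/3 = 1 - (6 + y + 2*s)/3 = 1 + (-2 - 2*s/3 - y/3) = -1 - 2*s/3 - y/3)
R = -3576629/894158 (R = -4 + 1/((-418581 + (-1 - 2/3*(-610) - 1/3*279)) + 716321) = -4 + 1/((-418581 + (-1 + 1220/3 - 93)) + 716321) = -4 + 1/((-418581 + 938/3) + 716321) = -4 + 1/(-1254805/3 + 716321) = -4 + 1/(894158/3) = -4 + 3/894158 = -3576629/894158 ≈ -4.0000)
B(G) = -G**2/3
R/B(-691) = -3576629/(894158*((-1/3*(-691)**2))) = -3576629/(894158*((-1/3*477481))) = -3576629/(894158*(-477481/3)) = -3576629/894158*(-3/477481) = 10729887/426943455998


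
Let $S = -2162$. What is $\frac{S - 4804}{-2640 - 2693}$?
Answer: $\frac{6966}{5333} \approx 1.3062$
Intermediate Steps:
$\frac{S - 4804}{-2640 - 2693} = \frac{-2162 - 4804}{-2640 - 2693} = - \frac{6966}{-5333} = \left(-6966\right) \left(- \frac{1}{5333}\right) = \frac{6966}{5333}$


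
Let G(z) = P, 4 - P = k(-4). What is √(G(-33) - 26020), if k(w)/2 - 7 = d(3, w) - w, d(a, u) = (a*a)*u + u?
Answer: I*√25958 ≈ 161.11*I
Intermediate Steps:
d(a, u) = u + u*a² (d(a, u) = a²*u + u = u*a² + u = u + u*a²)
k(w) = 14 + 18*w (k(w) = 14 + 2*(w*(1 + 3²) - w) = 14 + 2*(w*(1 + 9) - w) = 14 + 2*(w*10 - w) = 14 + 2*(10*w - w) = 14 + 2*(9*w) = 14 + 18*w)
P = 62 (P = 4 - (14 + 18*(-4)) = 4 - (14 - 72) = 4 - 1*(-58) = 4 + 58 = 62)
G(z) = 62
√(G(-33) - 26020) = √(62 - 26020) = √(-25958) = I*√25958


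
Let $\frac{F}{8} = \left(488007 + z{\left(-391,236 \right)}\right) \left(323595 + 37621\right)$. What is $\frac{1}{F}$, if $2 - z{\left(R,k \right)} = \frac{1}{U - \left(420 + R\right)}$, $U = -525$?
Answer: $\frac{277}{390629077664768} \approx 7.0911 \cdot 10^{-13}$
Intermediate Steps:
$z{\left(R,k \right)} = 2 - \frac{1}{-945 - R}$ ($z{\left(R,k \right)} = 2 - \frac{1}{-525 - \left(420 + R\right)} = 2 - \frac{1}{-945 - R}$)
$F = \frac{390629077664768}{277}$ ($F = 8 \left(488007 + \frac{1891 + 2 \left(-391\right)}{945 - 391}\right) \left(323595 + 37621\right) = 8 \left(488007 + \frac{1891 - 782}{554}\right) 361216 = 8 \left(488007 + \frac{1}{554} \cdot 1109\right) 361216 = 8 \left(488007 + \frac{1109}{554}\right) 361216 = 8 \cdot \frac{270356987}{554} \cdot 361216 = 8 \cdot \frac{48828634708096}{277} = \frac{390629077664768}{277} \approx 1.4102 \cdot 10^{12}$)
$\frac{1}{F} = \frac{1}{\frac{390629077664768}{277}} = \frac{277}{390629077664768}$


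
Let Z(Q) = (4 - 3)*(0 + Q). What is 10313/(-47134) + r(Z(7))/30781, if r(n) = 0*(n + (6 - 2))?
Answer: -10313/47134 ≈ -0.21880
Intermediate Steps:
Z(Q) = Q (Z(Q) = 1*Q = Q)
r(n) = 0 (r(n) = 0*(n + 4) = 0*(4 + n) = 0)
10313/(-47134) + r(Z(7))/30781 = 10313/(-47134) + 0/30781 = 10313*(-1/47134) + 0*(1/30781) = -10313/47134 + 0 = -10313/47134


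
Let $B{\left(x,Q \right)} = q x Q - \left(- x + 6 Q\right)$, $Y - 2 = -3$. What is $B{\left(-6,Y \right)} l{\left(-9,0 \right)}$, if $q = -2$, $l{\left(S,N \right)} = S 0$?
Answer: $0$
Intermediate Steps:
$l{\left(S,N \right)} = 0$
$Y = -1$ ($Y = 2 - 3 = -1$)
$B{\left(x,Q \right)} = x - 6 Q - 2 Q x$ ($B{\left(x,Q \right)} = - 2 x Q - \left(- x + 6 Q\right) = - 2 Q x - \left(- x + 6 Q\right) = x - 6 Q - 2 Q x$)
$B{\left(-6,Y \right)} l{\left(-9,0 \right)} = \left(-6 - -6 - \left(-2\right) \left(-6\right)\right) 0 = \left(-6 + 6 - 12\right) 0 = \left(-12\right) 0 = 0$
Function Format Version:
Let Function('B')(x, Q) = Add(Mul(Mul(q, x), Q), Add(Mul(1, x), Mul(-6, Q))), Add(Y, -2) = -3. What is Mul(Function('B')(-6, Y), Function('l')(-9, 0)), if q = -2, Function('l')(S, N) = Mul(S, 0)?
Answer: 0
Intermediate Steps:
Function('l')(S, N) = 0
Y = -1 (Y = Add(2, -3) = -1)
Function('B')(x, Q) = Add(x, Mul(-6, Q), Mul(-2, Q, x)) (Function('B')(x, Q) = Add(Mul(Mul(-2, x), Q), Add(Mul(1, x), Mul(-6, Q))) = Add(Mul(-2, Q, x), Add(x, Mul(-6, Q))) = Add(x, Mul(-6, Q), Mul(-2, Q, x)))
Mul(Function('B')(-6, Y), Function('l')(-9, 0)) = Mul(Add(-6, Mul(-6, -1), Mul(-2, -1, -6)), 0) = Mul(Add(-6, 6, -12), 0) = Mul(-12, 0) = 0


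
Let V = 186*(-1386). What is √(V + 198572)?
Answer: 2*I*√14806 ≈ 243.36*I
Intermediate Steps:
V = -257796
√(V + 198572) = √(-257796 + 198572) = √(-59224) = 2*I*√14806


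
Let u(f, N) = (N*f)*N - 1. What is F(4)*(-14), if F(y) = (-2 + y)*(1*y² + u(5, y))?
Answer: -2660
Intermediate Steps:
u(f, N) = -1 + f*N² (u(f, N) = f*N² - 1 = -1 + f*N²)
F(y) = (-1 + 6*y²)*(-2 + y) (F(y) = (-2 + y)*(1*y² + (-1 + 5*y²)) = (-2 + y)*(y² + (-1 + 5*y²)) = (-2 + y)*(-1 + 6*y²) = (-1 + 6*y²)*(-2 + y))
F(4)*(-14) = (2 - 1*4 - 12*4² + 6*4³)*(-14) = (2 - 4 - 12*16 + 6*64)*(-14) = (2 - 4 - 192 + 384)*(-14) = 190*(-14) = -2660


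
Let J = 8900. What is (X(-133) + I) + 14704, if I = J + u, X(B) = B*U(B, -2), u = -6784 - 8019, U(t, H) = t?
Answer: 26490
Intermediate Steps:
u = -14803
X(B) = B² (X(B) = B*B = B²)
I = -5903 (I = 8900 - 14803 = -5903)
(X(-133) + I) + 14704 = ((-133)² - 5903) + 14704 = (17689 - 5903) + 14704 = 11786 + 14704 = 26490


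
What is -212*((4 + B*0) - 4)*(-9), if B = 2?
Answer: 0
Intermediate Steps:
-212*((4 + B*0) - 4)*(-9) = -212*((4 + 2*0) - 4)*(-9) = -212*((4 + 0) - 4)*(-9) = -212*(4 - 4)*(-9) = -0*(-9) = -212*0 = 0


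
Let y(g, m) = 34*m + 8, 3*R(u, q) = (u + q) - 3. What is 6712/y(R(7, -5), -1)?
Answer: -3356/13 ≈ -258.15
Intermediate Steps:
R(u, q) = -1 + q/3 + u/3 (R(u, q) = ((u + q) - 3)/3 = ((q + u) - 3)/3 = (-3 + q + u)/3 = -1 + q/3 + u/3)
y(g, m) = 8 + 34*m
6712/y(R(7, -5), -1) = 6712/(8 + 34*(-1)) = 6712/(8 - 34) = 6712/(-26) = 6712*(-1/26) = -3356/13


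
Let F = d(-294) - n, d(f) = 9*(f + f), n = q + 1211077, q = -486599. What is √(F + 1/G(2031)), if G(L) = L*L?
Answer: I*√3010272788969/2031 ≈ 854.27*I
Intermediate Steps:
n = 724478 (n = -486599 + 1211077 = 724478)
d(f) = 18*f (d(f) = 9*(2*f) = 18*f)
G(L) = L²
F = -729770 (F = 18*(-294) - 1*724478 = -5292 - 724478 = -729770)
√(F + 1/G(2031)) = √(-729770 + 1/(2031²)) = √(-729770 + 1/4124961) = √(-3010272788969/4124961) = I*√3010272788969/2031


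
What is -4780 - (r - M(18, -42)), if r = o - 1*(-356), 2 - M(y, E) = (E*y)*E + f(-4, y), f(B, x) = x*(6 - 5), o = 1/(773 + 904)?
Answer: -61888009/1677 ≈ -36904.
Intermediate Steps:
o = 1/1677 ≈ 0.00059630
f(B, x) = x (f(B, x) = x*1 = x)
M(y, E) = 2 - y - y*E² (M(y, E) = 2 - ((E*y)*E + y) = 2 - (y*E² + y) = 2 - (y + y*E²) = 2 + (-y - y*E²) = 2 - y - y*E²)
r = 597013/1677 (r = 1/1677 - 1*(-356) = 1/1677 + 356 = 597013/1677 ≈ 356.00)
-4780 - (r - M(18, -42)) = -4780 - (597013/1677 - (2 - 1*18 - 1*18*(-42)²)) = -4780 - (597013/1677 - (2 - 18 - 1*18*1764)) = -4780 - (597013/1677 - (2 - 18 - 31752)) = -4780 - (597013/1677 - 1*(-31768)) = -4780 - (597013/1677 + 31768) = -4780 - 1*53871949/1677 = -4780 - 53871949/1677 = -61888009/1677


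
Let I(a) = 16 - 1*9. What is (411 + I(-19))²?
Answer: 174724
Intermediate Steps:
I(a) = 7 (I(a) = 16 - 9 = 7)
(411 + I(-19))² = (411 + 7)² = 418² = 174724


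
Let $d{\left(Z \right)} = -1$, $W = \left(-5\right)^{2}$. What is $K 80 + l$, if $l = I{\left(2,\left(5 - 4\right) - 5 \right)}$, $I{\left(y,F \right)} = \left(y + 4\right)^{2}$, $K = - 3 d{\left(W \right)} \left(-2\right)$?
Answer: $-444$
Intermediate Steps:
$W = 25$
$K = -6$ ($K = \left(-3\right) \left(-1\right) \left(-2\right) = 3 \left(-2\right) = -6$)
$I{\left(y,F \right)} = \left(4 + y\right)^{2}$
$l = 36$ ($l = \left(4 + 2\right)^{2} = 6^{2} = 36$)
$K 80 + l = \left(-6\right) 80 + 36 = -480 + 36 = -444$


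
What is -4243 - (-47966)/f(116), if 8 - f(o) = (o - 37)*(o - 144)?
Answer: -4685747/1110 ≈ -4221.4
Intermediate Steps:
f(o) = 8 - (-144 + o)*(-37 + o) (f(o) = 8 - (o - 37)*(o - 144) = 8 - (-37 + o)*(-144 + o) = 8 - (-144 + o)*(-37 + o))
-4243 - (-47966)/f(116) = -4243 - (-47966)/(-5320 - 1*116² + 181*116) = -4243 - (-47966)/(-5320 - 1*13456 + 20996) = -4243 - (-47966)/(-5320 - 13456 + 20996) = -4243 - (-47966)/2220 = -4243 - 1*(-23983/1110) = -4243 + 23983/1110 = -4685747/1110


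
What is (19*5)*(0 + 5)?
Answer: 475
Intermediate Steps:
(19*5)*(0 + 5) = 95*5 = 475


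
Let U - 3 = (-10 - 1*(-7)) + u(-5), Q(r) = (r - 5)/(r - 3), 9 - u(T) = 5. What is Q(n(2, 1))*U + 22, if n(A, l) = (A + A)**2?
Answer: 330/13 ≈ 25.385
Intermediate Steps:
u(T) = 4 (u(T) = 9 - 1*5 = 9 - 5 = 4)
n(A, l) = 4*A**2 (n(A, l) = (2*A)**2 = 4*A**2)
Q(r) = (-5 + r)/(-3 + r)
U = 4 (U = 3 + ((-10 - 1*(-7)) + 4) = 3 + ((-10 + 7) + 4) = 3 + (-3 + 4) = 3 + 1 = 4)
Q(n(2, 1))*U + 22 = ((-5 + 4*2**2)/(-3 + 4*2**2))*4 + 22 = ((-5 + 4*4)/(-3 + 4*4))*4 + 22 = ((-5 + 16)/(-3 + 16))*4 + 22 = (11/13)*4 + 22 = 44/13 + 22 = 330/13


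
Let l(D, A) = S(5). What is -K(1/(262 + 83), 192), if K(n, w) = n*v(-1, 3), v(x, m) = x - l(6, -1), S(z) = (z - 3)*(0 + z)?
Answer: 11/345 ≈ 0.031884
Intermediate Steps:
S(z) = z*(-3 + z) (S(z) = (-3 + z)*z = z*(-3 + z))
l(D, A) = 10 (l(D, A) = 5*(-3 + 5) = 5*2 = 10)
v(x, m) = -10 + x (v(x, m) = x - 1*10 = x - 10 = -10 + x)
K(n, w) = -11*n (K(n, w) = n*(-10 - 1) = n*(-11) = -11*n)
-K(1/(262 + 83), 192) = -(-11)/(262 + 83) = -(-11)/345 = -1*(-11/345) = 11/345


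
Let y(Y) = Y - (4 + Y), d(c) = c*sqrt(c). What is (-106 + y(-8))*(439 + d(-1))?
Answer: -48290 + 110*I ≈ -48290.0 + 110.0*I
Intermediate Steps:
d(c) = c**(3/2)
y(Y) = -4 (y(Y) = Y + (-4 - Y) = -4)
(-106 + y(-8))*(439 + d(-1)) = (-106 - 4)*(439 + (-1)**(3/2)) = -110*(439 - I) = -48290 + 110*I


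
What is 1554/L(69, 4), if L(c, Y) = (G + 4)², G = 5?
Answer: 518/27 ≈ 19.185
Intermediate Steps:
L(c, Y) = 81 (L(c, Y) = (5 + 4)² = 9² = 81)
1554/L(69, 4) = 1554/81 = 1554*(1/81) = 518/27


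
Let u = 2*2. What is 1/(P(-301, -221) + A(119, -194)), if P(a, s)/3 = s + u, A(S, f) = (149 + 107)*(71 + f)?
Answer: -1/32139 ≈ -3.1115e-5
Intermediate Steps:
u = 4
A(S, f) = 18176 + 256*f (A(S, f) = 256*(71 + f) = 18176 + 256*f)
P(a, s) = 12 + 3*s (P(a, s) = 3*(s + 4) = 3*(4 + s) = 12 + 3*s)
1/(P(-301, -221) + A(119, -194)) = 1/((12 + 3*(-221)) + (18176 + 256*(-194))) = 1/((12 - 663) + (18176 - 49664)) = 1/(-651 - 31488) = 1/(-32139) = -1/32139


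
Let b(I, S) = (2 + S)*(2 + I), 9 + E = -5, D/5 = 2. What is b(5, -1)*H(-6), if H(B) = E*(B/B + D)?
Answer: -1078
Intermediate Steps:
D = 10 (D = 5*2 = 10)
E = -14 (E = -9 - 5 = -14)
b(I, S) = (2 + I)*(2 + S)
H(B) = -154 (H(B) = -14*(B/B + 10) = -14*(1 + 10) = -14*11 = -154)
b(5, -1)*H(-6) = (4 + 2*5 + 2*(-1) + 5*(-1))*(-154) = (4 + 10 - 2 - 5)*(-154) = 7*(-154) = -1078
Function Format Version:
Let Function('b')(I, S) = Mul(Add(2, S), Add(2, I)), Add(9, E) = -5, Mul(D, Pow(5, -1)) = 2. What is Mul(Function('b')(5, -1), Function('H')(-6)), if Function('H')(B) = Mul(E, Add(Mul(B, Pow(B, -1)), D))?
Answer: -1078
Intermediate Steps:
D = 10 (D = Mul(5, 2) = 10)
E = -14 (E = Add(-9, -5) = -14)
Function('b')(I, S) = Mul(Add(2, I), Add(2, S))
Function('H')(B) = -154 (Function('H')(B) = Mul(-14, Add(Mul(B, Pow(B, -1)), 10)) = Mul(-14, Add(1, 10)) = Mul(-14, 11) = -154)
Mul(Function('b')(5, -1), Function('H')(-6)) = Mul(Add(4, Mul(2, 5), Mul(2, -1), Mul(5, -1)), -154) = Mul(Add(4, 10, -2, -5), -154) = Mul(7, -154) = -1078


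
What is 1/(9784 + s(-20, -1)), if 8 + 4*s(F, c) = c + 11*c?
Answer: 1/9779 ≈ 0.00010226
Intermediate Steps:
s(F, c) = -2 + 3*c (s(F, c) = -2 + (c + 11*c)/4 = -2 + (12*c)/4 = -2 + 3*c)
1/(9784 + s(-20, -1)) = 1/(9784 + (-2 + 3*(-1))) = 1/(9784 + (-2 - 3)) = 1/(9784 - 5) = 1/9779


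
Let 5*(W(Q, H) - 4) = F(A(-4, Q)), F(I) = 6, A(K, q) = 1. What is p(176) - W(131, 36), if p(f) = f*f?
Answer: 154854/5 ≈ 30971.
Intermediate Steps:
p(f) = f²
W(Q, H) = 26/5 (W(Q, H) = 4 + (⅕)*6 = 4 + 6/5 = 26/5)
p(176) - W(131, 36) = 176² - 1*26/5 = 30976 - 26/5 = 154854/5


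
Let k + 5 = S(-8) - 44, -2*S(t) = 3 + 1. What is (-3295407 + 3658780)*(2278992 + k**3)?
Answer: 779922368193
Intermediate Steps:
S(t) = -2 (S(t) = -(3 + 1)/2 = -1/2*4 = -2)
k = -51 (k = -5 + (-2 - 44) = -5 - 46 = -51)
(-3295407 + 3658780)*(2278992 + k**3) = (-3295407 + 3658780)*(2278992 + (-51)**3) = 363373*(2278992 - 132651) = 363373*2146341 = 779922368193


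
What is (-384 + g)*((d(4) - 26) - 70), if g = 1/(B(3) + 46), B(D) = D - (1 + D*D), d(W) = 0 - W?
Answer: 1497500/39 ≈ 38397.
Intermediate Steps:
d(W) = -W
B(D) = -1 + D - D**2 (B(D) = D - (1 + D**2) = D + (-1 - D**2) = -1 + D - D**2)
g = 1/39 (g = 1/((-1 + 3 - 1*3**2) + 46) = 1/((-1 + 3 - 1*9) + 46) = 1/((-1 + 3 - 9) + 46) = 1/(-7 + 46) = 1/39 ≈ 0.025641)
(-384 + g)*((d(4) - 26) - 70) = (-384 + 1/39)*((-1*4 - 26) - 70) = -14975*((-4 - 26) - 70)/39 = -14975*(-30 - 70)/39 = -14975/39*(-100) = 1497500/39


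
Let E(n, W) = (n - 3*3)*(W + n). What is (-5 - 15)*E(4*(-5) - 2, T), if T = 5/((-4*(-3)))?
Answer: -40145/3 ≈ -13382.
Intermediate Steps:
T = 5/12 ≈ 0.41667
E(n, W) = (-9 + n)*(W + n) (E(n, W) = (n - 9)*(W + n) = (-9 + n)*(W + n))
(-5 - 15)*E(4*(-5) - 2, T) = (-5 - 15)*((4*(-5) - 2)² - 9*5/12 - 9*(4*(-5) - 2) + 5*(4*(-5) - 2)/12) = -20*((-20 - 2)² - 15/4 - 9*(-20 - 2) + 5*(-20 - 2)/12) = -20*((-22)² - 15/4 - 9*(-22) + (5/12)*(-22)) = -20*(484 - 15/4 + 198 - 55/6) = -20*8029/12 = -40145/3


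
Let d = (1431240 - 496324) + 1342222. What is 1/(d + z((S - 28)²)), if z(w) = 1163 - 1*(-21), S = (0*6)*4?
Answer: 1/2278322 ≈ 4.3892e-7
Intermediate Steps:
S = 0 (S = 0*4 = 0)
d = 2277138 (d = 934916 + 1342222 = 2277138)
z(w) = 1184 (z(w) = 1163 + 21 = 1184)
1/(d + z((S - 28)²)) = 1/(2277138 + 1184) = 1/2278322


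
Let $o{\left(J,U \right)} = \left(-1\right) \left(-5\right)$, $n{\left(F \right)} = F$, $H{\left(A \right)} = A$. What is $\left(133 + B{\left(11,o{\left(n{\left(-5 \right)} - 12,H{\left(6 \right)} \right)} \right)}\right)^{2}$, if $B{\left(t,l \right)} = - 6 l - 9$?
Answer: $8836$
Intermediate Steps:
$o{\left(J,U \right)} = 5$
$B{\left(t,l \right)} = -9 - 6 l$
$\left(133 + B{\left(11,o{\left(n{\left(-5 \right)} - 12,H{\left(6 \right)} \right)} \right)}\right)^{2} = \left(133 - 39\right)^{2} = 94^{2} = 8836$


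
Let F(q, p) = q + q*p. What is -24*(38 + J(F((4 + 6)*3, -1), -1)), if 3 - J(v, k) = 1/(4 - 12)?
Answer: -987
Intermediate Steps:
F(q, p) = q + p*q
J(v, k) = 25/8 (J(v, k) = 3 - 1/(4 - 12) = 3 - 1/(-8) = 3 - 1*(-1/8) = 3 + 1/8 = 25/8)
-24*(38 + J(F((4 + 6)*3, -1), -1)) = -24*(38 + 25/8) = -24*329/8 = -987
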